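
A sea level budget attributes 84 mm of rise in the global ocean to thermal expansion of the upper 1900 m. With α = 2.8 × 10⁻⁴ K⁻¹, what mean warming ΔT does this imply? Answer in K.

ΔT = Δh/(αH) = 0.084 / (2.8×10⁻⁴ × 1900) ≈ 0.1579 K

ΔT ≈ 0.158 K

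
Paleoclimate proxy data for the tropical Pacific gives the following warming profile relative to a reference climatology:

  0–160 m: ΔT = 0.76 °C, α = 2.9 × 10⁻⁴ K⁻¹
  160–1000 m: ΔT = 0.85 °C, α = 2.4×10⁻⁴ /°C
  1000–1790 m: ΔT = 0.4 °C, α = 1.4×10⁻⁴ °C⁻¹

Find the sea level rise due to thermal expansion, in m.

0.251 m

Layer 1: 2.9×10⁻⁴ × 0.76 × 160 = 0.035264 m
Layer 2: 2.4×10⁻⁴ × 840 × 0.85 = 0.17136 m
1000–1790 m: 1.4×10⁻⁴ × 790 × 0.4 = 0.04424 m
Δh = 0.035264 + 0.17136 + 0.04424 = 0.250864 m ≈ 0.251 m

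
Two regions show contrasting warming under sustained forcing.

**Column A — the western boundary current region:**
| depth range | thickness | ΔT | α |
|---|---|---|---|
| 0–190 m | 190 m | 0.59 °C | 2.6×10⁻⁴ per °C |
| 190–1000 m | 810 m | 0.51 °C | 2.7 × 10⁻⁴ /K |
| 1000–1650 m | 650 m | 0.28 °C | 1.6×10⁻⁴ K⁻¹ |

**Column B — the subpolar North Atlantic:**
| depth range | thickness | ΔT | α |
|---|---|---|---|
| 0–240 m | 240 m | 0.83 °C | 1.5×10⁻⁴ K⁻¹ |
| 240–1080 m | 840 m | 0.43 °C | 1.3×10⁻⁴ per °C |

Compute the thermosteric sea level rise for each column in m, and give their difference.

Δh_A ≈ 0.170 m, Δh_B ≈ 0.0768 m; difference ≈ 0.0930 m

A 0–190 m: 190 × 2.6×10⁻⁴ × 0.59 = 0.029146 m
A 190–1000 m: 810 × 0.51 × 2.7×10⁻⁴ = 0.111537 m
A 1000–1650 m: 1.6×10⁻⁴ × 0.28 × 650 = 0.02912 m
A total: 0.169803 m
B 1.5×10⁻⁴ × 240 × 0.83 = 0.02988 m
B 240–1080 m: 1.3×10⁻⁴ × 840 × 0.43 = 0.046956 m
B total: 0.076836 m
Difference: 0.169803 − 0.076836 = 0.092967 m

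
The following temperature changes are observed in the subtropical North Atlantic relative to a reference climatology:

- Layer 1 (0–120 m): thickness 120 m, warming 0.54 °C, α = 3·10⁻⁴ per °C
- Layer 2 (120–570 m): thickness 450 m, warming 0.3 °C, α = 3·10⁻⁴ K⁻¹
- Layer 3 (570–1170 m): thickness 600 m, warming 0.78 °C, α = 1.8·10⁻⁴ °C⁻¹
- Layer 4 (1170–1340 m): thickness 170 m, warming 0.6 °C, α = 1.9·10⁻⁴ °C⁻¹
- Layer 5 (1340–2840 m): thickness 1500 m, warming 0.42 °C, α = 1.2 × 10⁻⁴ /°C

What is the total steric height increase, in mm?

about 239 mm

120 × 0.54 × 3×10⁻⁴ = 0.01944 m
450 × 3×10⁻⁴ × 0.3 = 0.04050 m
570–1170 m: 1.8×10⁻⁴ × 0.78 × 600 = 0.08424 m
Layer 4: 0.6 × 170 × 1.9×10⁻⁴ = 0.01938 m
Layer 5: 1.2×10⁻⁴ × 0.42 × 1500 = 0.07560 m
Δh = 0.01944 + 0.04050 + 0.08424 + 0.01938 + 0.07560 = 0.23916 m ≈ 239 mm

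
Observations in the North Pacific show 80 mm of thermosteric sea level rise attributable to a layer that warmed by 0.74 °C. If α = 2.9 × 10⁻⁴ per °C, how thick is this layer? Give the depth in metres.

H = Δh/(αΔT) = 0.08 / (2.9×10⁻⁴ × 0.74) ≈ 372.8 m

H ≈ 373 m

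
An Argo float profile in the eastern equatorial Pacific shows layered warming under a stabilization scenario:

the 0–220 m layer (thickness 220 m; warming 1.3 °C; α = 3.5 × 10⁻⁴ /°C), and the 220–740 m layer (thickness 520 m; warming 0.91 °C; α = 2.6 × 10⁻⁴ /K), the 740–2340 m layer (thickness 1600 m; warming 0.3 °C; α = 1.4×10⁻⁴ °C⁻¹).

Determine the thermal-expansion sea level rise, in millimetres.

about 290 mm

0–220 m: 1.3 × 220 × 3.5×10⁻⁴ = 0.10010 m
Layer 2: 0.91 × 520 × 2.6×10⁻⁴ = 0.123032 m
740–2340 m: 1600 × 0.3 × 1.4×10⁻⁴ = 0.06720 m
Δh = 0.10010 + 0.123032 + 0.06720 = 0.290332 m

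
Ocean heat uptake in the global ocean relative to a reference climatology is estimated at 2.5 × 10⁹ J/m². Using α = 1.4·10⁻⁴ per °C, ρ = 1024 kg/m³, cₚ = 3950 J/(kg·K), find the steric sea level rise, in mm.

Δh = αQ/(ρcₚ) = 1.4×10⁻⁴ × 2.5×10⁹ / (1024 × 3950) ≈ 0.086531 m

about 86.5 mm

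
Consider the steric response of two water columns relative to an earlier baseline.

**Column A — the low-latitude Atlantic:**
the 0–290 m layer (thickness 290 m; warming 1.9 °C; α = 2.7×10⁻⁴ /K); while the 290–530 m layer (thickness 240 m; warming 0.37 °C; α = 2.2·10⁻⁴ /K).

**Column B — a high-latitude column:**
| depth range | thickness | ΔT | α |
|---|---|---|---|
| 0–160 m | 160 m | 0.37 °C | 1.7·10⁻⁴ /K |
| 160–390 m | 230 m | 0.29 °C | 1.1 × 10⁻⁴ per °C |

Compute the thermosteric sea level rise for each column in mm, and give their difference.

A 0–290 m: 1.9 × 2.7×10⁻⁴ × 290 = 0.14877 m
A 290–530 m: 240 × 2.2×10⁻⁴ × 0.37 = 0.019536 m
A total: 0.168306 m
B 0.37 × 1.7×10⁻⁴ × 160 = 0.010064 m
B Layer 2: 1.1×10⁻⁴ × 230 × 0.29 = 0.007337 m
B total: 0.017401 m
Difference: 0.168306 − 0.017401 = 0.150905 m

A: 170 mm; B: 17 mm; difference 150 mm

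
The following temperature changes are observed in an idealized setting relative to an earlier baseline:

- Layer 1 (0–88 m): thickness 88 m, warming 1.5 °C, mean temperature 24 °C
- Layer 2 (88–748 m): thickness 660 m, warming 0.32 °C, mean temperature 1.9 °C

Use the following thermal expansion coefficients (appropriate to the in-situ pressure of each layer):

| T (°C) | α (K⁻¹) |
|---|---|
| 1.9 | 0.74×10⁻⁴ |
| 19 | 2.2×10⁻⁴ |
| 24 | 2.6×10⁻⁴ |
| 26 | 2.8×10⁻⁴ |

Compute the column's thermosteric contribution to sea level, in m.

about 0.050 m

Layer 1 at 24 °C → α = 2.6×10⁻⁴ K⁻¹
Layer 2 at 1.9 °C → α = 0.74×10⁻⁴ K⁻¹
Layer 1: 88 × 2.6×10⁻⁴ × 1.5 = 0.03432 m
88–748 m: 0.32 × 660 × 0.74×10⁻⁴ = 0.0156288 m
Δh = 0.03432 + 0.0156288 = 0.0499488 m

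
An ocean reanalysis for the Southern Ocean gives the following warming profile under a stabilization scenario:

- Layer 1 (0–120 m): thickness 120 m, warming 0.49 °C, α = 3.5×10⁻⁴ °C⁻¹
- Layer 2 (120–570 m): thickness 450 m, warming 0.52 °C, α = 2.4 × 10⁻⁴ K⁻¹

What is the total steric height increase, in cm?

3.5×10⁻⁴ × 0.49 × 120 = 0.02058 m
Layer 2: 450 × 2.4×10⁻⁴ × 0.52 = 0.05616 m
Δh = 0.02058 + 0.05616 = 0.07674 m

Δh = 7.67 cm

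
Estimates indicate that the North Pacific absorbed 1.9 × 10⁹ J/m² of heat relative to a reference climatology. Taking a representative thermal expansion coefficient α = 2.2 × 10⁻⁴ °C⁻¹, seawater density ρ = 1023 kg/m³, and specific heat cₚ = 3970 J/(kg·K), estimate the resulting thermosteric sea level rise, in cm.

10.3 cm

Δh = αQ/(ρcₚ) = 2.2×10⁻⁴ × 1.9×10⁹ / (1023 × 3970) ≈ 0.10292 m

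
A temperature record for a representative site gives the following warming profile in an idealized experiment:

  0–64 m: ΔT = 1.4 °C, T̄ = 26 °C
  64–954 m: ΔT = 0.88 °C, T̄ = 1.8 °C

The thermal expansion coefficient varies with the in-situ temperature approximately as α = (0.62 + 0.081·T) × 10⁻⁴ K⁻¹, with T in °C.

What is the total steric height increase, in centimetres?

Δh = 8.44 cm

Layer 1: α = (0.62 + 0.081×26)×10⁻⁴ = 2.726×10⁻⁴ K⁻¹
Layer 2: α = (0.62 + 0.081×1.8)×10⁻⁴ = 0.7658×10⁻⁴ K⁻¹
0–64 m: 64 × 1.4 × 2.726×10⁻⁴ = 0.02442496 m
Layer 2: 0.7658×10⁻⁴ × 890 × 0.88 = 0.059977456 m
Δh = 0.02442496 + 0.059977456 = 0.084402416 m ≈ 8.44 cm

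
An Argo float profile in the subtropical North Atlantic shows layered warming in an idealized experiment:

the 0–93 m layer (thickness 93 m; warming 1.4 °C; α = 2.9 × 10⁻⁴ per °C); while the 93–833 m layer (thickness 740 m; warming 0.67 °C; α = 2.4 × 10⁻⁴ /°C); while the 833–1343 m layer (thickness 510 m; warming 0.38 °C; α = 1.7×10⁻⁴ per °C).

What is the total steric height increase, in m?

93 × 2.9×10⁻⁴ × 1.4 = 0.037758 m
740 × 0.67 × 2.4×10⁻⁴ = 0.118992 m
833–1343 m: 0.38 × 1.7×10⁻⁴ × 510 = 0.032946 m
Δh = 0.037758 + 0.118992 + 0.032946 = 0.189696 m ≈ 0.190 m

Δh = 0.190 m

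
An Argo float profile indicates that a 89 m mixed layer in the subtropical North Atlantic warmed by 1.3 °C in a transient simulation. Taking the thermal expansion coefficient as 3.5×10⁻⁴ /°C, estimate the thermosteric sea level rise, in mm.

Δh = αΔT·H = 3.5×10⁻⁴ × 1.3 × 89 = 0.040495 m

40.5 mm of thermosteric rise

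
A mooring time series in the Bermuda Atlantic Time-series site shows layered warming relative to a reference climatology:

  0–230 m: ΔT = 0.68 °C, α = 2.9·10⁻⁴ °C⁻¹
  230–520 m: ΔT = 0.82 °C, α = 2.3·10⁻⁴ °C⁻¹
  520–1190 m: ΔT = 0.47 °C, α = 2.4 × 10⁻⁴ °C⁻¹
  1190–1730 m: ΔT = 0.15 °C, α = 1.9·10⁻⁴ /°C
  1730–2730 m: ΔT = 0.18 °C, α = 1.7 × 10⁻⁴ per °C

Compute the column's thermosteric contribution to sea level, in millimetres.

Layer 1: 230 × 2.9×10⁻⁴ × 0.68 = 0.045356 m
Layer 2: 0.82 × 2.3×10⁻⁴ × 290 = 0.054694 m
670 × 2.4×10⁻⁴ × 0.47 = 0.075576 m
1190–1730 m: 0.15 × 540 × 1.9×10⁻⁴ = 0.01539 m
1.7×10⁻⁴ × 0.18 × 1000 = 0.03060 m
Δh = 0.045356 + 0.054694 + 0.075576 + 0.01539 + 0.03060 = 0.221616 m

Δh ≈ 220 mm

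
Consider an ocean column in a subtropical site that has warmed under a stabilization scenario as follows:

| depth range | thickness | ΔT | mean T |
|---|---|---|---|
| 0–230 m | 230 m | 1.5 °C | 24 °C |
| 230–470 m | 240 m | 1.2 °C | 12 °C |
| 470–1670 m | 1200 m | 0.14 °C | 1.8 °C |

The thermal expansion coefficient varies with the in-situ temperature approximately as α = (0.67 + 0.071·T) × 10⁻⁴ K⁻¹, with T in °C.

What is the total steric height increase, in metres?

0.139 m of thermosteric rise

Layer 1: α = (0.67 + 0.071×24)×10⁻⁴ = 2.374×10⁻⁴ K⁻¹
Layer 2: α = (0.67 + 0.071×12)×10⁻⁴ = 1.522×10⁻⁴ K⁻¹
Layer 3: α = (0.67 + 0.071×1.8)×10⁻⁴ = 0.7978×10⁻⁴ K⁻¹
0–230 m: 230 × 1.5 × 2.374×10⁻⁴ = 0.081903 m
1.2 × 1.522×10⁻⁴ × 240 = 0.0438336 m
470–1670 m: 0.7978×10⁻⁴ × 0.14 × 1200 = 0.01340304 m
Δh = 0.081903 + 0.0438336 + 0.01340304 = 0.13913964 m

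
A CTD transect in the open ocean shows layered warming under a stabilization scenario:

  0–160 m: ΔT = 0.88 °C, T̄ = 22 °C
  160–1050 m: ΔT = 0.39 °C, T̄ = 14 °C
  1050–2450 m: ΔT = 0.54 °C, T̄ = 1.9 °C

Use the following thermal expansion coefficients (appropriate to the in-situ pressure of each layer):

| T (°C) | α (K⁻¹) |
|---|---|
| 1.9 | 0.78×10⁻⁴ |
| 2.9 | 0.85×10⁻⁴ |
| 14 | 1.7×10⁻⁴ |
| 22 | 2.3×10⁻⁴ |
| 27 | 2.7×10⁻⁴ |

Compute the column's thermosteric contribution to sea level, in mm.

Layer 1 at 22 °C → α = 2.3×10⁻⁴ K⁻¹
Layer 2 at 14 °C → α = 1.7×10⁻⁴ K⁻¹
Layer 3 at 1.9 °C → α = 0.78×10⁻⁴ K⁻¹
0–160 m: 160 × 2.3×10⁻⁴ × 0.88 = 0.032384 m
160–1050 m: 0.39 × 1.7×10⁻⁴ × 890 = 0.059007 m
0.54 × 1400 × 0.78×10⁻⁴ = 0.058968 m
Δh = 0.032384 + 0.059007 + 0.058968 = 0.150359 m ≈ 150 mm

about 150 mm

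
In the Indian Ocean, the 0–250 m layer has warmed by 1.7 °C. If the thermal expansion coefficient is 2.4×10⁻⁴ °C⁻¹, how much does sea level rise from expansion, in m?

Δh ≈ 0.102 m

Δh = αΔT·H = 2.4×10⁻⁴ × 1.7 × 250 = 0.10200 m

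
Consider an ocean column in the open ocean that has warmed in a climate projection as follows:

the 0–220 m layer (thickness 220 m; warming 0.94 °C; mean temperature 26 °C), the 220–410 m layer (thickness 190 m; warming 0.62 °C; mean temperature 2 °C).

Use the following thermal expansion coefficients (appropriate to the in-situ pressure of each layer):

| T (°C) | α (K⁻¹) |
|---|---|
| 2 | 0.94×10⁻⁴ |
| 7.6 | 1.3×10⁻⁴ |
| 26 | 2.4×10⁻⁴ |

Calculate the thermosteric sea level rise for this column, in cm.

6.1 cm of thermosteric rise

Layer 1 at 26 °C → α = 2.4×10⁻⁴ K⁻¹
Layer 2 at 2 °C → α = 0.94×10⁻⁴ K⁻¹
0–220 m: 2.4×10⁻⁴ × 0.94 × 220 = 0.049632 m
220–410 m: 0.62 × 190 × 0.94×10⁻⁴ = 0.0110732 m
Δh = 0.049632 + 0.0110732 = 0.0607052 m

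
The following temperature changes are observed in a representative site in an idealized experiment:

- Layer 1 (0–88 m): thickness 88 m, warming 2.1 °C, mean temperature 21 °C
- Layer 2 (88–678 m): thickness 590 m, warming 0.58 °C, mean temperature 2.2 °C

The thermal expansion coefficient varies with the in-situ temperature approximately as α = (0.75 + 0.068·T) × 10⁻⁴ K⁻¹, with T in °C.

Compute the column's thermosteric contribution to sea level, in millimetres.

Layer 1: α = (0.75 + 0.068×21)×10⁻⁴ = 2.178×10⁻⁴ K⁻¹
Layer 2: α = (0.75 + 0.068×2.2)×10⁻⁴ = 0.8996×10⁻⁴ K⁻¹
Layer 1: 2.178×10⁻⁴ × 88 × 2.1 = 0.04024944 m
0.58 × 590 × 0.8996×10⁻⁴ = 0.030784312 m
Δh = 0.04024944 + 0.030784312 = 0.071033752 m

71.0 mm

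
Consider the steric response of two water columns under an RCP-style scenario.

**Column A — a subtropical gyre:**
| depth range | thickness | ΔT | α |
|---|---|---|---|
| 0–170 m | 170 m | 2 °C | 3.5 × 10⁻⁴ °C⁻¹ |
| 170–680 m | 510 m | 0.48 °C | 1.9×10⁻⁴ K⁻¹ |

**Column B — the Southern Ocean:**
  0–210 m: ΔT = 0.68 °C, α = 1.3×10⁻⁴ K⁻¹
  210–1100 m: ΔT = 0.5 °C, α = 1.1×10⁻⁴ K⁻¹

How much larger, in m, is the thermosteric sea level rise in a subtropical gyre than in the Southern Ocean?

A 0–170 m: 3.5×10⁻⁴ × 170 × 2 = 0.11900 m
A 1.9×10⁻⁴ × 0.48 × 510 = 0.046512 m
A total: 0.165512 m
B 0–210 m: 1.3×10⁻⁴ × 210 × 0.68 = 0.018564 m
B Layer 2: 1.1×10⁻⁴ × 890 × 0.5 = 0.04895 m
B total: 0.067514 m
Difference: 0.165512 − 0.067514 = 0.097998 m

Δh_A − Δh_B ≈ 0.098 m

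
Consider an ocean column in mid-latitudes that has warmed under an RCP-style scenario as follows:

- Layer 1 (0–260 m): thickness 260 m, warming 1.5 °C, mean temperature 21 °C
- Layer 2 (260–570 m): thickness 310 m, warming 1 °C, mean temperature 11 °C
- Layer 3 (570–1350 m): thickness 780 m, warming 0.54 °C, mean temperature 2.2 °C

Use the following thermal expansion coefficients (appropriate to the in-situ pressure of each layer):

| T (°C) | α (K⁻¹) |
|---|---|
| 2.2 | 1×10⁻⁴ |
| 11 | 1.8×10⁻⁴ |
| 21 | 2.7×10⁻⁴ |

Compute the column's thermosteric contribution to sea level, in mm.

Layer 1 at 21 °C → α = 2.7×10⁻⁴ K⁻¹
Layer 2 at 11 °C → α = 1.8×10⁻⁴ K⁻¹
Layer 3 at 2.2 °C → α = 1×10⁻⁴ K⁻¹
0–260 m: 1.5 × 260 × 2.7×10⁻⁴ = 0.10530 m
Layer 2: 1 × 1.8×10⁻⁴ × 310 = 0.05580 m
570–1350 m: 780 × 1×10⁻⁴ × 0.54 = 0.04212 m
Δh = 0.10530 + 0.05580 + 0.04212 = 0.20322 m

203 mm of thermosteric rise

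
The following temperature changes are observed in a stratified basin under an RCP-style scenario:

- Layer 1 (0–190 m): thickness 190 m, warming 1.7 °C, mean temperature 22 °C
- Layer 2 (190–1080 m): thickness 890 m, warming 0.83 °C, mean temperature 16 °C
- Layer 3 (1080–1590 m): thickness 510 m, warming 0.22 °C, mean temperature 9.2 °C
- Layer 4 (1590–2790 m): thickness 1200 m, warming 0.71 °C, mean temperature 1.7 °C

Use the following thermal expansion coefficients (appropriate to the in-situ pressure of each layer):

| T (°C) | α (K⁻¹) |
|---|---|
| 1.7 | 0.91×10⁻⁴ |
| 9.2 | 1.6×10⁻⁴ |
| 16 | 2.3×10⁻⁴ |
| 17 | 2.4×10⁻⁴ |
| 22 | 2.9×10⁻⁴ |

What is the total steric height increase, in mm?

about 359 mm

Layer 1 at 22 °C → α = 2.9×10⁻⁴ K⁻¹
Layer 2 at 16 °C → α = 2.3×10⁻⁴ K⁻¹
Layer 3 at 9.2 °C → α = 1.6×10⁻⁴ K⁻¹
Layer 4 at 1.7 °C → α = 0.91×10⁻⁴ K⁻¹
190 × 1.7 × 2.9×10⁻⁴ = 0.09367 m
Layer 2: 2.3×10⁻⁴ × 890 × 0.83 = 0.169901 m
1080–1590 m: 0.22 × 510 × 1.6×10⁻⁴ = 0.017952 m
Layer 4: 1200 × 0.91×10⁻⁴ × 0.71 = 0.077532 m
Δh = 0.09367 + 0.169901 + 0.017952 + 0.077532 = 0.359055 m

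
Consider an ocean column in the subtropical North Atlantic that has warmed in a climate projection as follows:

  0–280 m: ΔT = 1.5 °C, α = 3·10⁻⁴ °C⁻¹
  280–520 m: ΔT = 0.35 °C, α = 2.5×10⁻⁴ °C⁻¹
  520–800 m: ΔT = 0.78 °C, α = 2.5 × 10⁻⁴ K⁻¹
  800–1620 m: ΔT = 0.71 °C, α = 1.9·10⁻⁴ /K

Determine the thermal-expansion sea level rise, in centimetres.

31 cm

280 × 3×10⁻⁴ × 1.5 = 0.12600 m
Layer 2: 240 × 2.5×10⁻⁴ × 0.35 = 0.02100 m
280 × 2.5×10⁻⁴ × 0.78 = 0.05460 m
1.9×10⁻⁴ × 0.71 × 820 = 0.110618 m
Δh = 0.12600 + 0.02100 + 0.05460 + 0.110618 = 0.312218 m ≈ 31 cm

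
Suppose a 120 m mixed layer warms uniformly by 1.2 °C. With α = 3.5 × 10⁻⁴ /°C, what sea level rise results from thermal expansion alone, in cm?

Δh ≈ 5.04 cm

Δh = αΔT·H = 3.5×10⁻⁴ × 1.2 × 120 = 0.05040 m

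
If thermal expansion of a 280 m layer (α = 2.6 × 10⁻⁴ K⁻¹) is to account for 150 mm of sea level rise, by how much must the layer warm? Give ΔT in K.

ΔT = Δh/(αH) = 0.15 / (2.6×10⁻⁴ × 280) ≈ 2.060 K

about 2.06 K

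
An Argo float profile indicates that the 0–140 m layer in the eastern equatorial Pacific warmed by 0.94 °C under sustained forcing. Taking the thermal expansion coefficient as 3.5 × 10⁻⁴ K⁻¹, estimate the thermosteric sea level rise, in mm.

46.1 mm

Δh = αΔT·H = 3.5×10⁻⁴ × 0.94 × 140 = 0.04606 m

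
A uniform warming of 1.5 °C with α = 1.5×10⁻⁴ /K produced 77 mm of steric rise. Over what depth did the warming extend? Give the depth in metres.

about 342 m

H = Δh/(αΔT) = 0.077 / (1.5×10⁻⁴ × 1.5) ≈ 342.2 m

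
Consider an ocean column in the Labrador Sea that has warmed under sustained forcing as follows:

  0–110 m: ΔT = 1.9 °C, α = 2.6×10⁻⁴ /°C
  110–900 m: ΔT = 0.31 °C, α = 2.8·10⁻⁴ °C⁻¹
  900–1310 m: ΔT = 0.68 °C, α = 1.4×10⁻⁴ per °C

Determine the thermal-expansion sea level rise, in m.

0–110 m: 1.9 × 2.6×10⁻⁴ × 110 = 0.05434 m
110–900 m: 790 × 2.8×10⁻⁴ × 0.31 = 0.068572 m
Layer 3: 1.4×10⁻⁴ × 0.68 × 410 = 0.039032 m
Δh = 0.05434 + 0.068572 + 0.039032 = 0.161944 m ≈ 0.162 m

about 0.162 m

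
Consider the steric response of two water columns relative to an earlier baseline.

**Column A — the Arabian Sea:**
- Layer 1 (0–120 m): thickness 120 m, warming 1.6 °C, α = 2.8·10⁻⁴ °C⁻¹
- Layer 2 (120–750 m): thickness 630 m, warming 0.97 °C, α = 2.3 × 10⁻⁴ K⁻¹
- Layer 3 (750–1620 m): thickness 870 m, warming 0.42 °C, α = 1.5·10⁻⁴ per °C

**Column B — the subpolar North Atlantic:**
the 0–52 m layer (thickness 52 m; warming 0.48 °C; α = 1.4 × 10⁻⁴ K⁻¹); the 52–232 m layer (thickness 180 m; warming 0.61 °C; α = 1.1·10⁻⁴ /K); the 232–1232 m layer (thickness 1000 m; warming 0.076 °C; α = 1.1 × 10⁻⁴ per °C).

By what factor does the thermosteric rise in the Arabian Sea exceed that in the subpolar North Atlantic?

A 0–120 m: 2.8×10⁻⁴ × 1.6 × 120 = 0.05376 m
A 120–750 m: 2.3×10⁻⁴ × 0.97 × 630 = 0.140553 m
A 870 × 0.42 × 1.5×10⁻⁴ = 0.05481 m
A total: 0.249123 m
B Layer 1: 0.48 × 1.4×10⁻⁴ × 52 = 0.0034944 m
B 180 × 1.1×10⁻⁴ × 0.61 = 0.012078 m
B 1000 × 0.076 × 1.1×10⁻⁴ = 0.00836 m
B total: 0.0239324 m
Ratio: 0.249123 / 0.0239324 ≈ 10.41

a factor of 10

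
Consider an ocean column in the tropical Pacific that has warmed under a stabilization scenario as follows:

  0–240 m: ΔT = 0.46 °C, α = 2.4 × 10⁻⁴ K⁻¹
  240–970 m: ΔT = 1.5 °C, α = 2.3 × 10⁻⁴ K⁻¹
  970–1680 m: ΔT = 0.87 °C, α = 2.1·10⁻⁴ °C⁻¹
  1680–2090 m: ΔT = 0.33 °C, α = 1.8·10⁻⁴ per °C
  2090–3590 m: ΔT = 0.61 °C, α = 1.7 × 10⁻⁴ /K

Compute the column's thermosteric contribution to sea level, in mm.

0–240 m: 0.46 × 240 × 2.4×10⁻⁴ = 0.026496 m
240–970 m: 1.5 × 2.3×10⁻⁴ × 730 = 0.25185 m
970–1680 m: 0.87 × 710 × 2.1×10⁻⁴ = 0.129717 m
Layer 4: 410 × 1.8×10⁻⁴ × 0.33 = 0.024354 m
Layer 5: 0.61 × 1500 × 1.7×10⁻⁴ = 0.15555 m
Δh = 0.026496 + 0.25185 + 0.129717 + 0.024354 + 0.15555 = 0.587967 m

588 mm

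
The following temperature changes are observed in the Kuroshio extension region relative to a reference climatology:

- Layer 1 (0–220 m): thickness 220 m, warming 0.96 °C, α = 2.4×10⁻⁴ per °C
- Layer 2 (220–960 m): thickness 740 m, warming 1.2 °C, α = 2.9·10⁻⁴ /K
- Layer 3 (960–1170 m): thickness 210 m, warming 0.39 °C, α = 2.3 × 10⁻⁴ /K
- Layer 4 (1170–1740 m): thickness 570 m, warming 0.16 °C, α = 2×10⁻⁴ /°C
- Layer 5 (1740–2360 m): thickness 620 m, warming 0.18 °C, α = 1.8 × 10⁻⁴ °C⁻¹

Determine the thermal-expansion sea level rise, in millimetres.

about 370 mm

220 × 2.4×10⁻⁴ × 0.96 = 0.050688 m
740 × 1.2 × 2.9×10⁻⁴ = 0.25752 m
Layer 3: 0.39 × 210 × 2.3×10⁻⁴ = 0.018837 m
Layer 4: 2×10⁻⁴ × 0.16 × 570 = 0.01824 m
1740–2360 m: 1.8×10⁻⁴ × 0.18 × 620 = 0.020088 m
Δh = 0.050688 + 0.25752 + 0.018837 + 0.01824 + 0.020088 = 0.365373 m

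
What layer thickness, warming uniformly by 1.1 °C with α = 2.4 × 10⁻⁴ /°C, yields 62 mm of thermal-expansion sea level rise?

H = Δh/(αΔT) = 0.062 / (2.4×10⁻⁴ × 1.1) ≈ 234.8 m

about 235 m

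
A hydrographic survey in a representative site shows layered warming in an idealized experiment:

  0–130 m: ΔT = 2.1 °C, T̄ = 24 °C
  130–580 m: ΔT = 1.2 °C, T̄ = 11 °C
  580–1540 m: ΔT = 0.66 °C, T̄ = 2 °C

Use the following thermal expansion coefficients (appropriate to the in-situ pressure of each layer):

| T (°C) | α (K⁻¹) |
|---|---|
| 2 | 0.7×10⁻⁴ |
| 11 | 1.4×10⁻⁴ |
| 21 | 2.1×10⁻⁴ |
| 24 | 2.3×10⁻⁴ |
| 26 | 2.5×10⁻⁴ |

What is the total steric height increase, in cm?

Δh = 18 cm

Layer 1 at 24 °C → α = 2.3×10⁻⁴ K⁻¹
Layer 2 at 11 °C → α = 1.4×10⁻⁴ K⁻¹
Layer 3 at 2 °C → α = 0.7×10⁻⁴ K⁻¹
Layer 1: 130 × 2.1 × 2.3×10⁻⁴ = 0.06279 m
130–580 m: 1.2 × 1.4×10⁻⁴ × 450 = 0.07560 m
580–1540 m: 960 × 0.7×10⁻⁴ × 0.66 = 0.044352 m
Δh = 0.06279 + 0.07560 + 0.044352 = 0.182742 m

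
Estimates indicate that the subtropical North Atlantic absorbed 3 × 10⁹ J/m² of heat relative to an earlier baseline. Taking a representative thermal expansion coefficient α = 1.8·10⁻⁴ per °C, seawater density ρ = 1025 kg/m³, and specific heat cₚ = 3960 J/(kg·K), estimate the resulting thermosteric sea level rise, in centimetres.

Δh = αQ/(ρcₚ) = 1.8×10⁻⁴ × 3×10⁹ / (1025 × 3960) ≈ 0.13304 m

13 cm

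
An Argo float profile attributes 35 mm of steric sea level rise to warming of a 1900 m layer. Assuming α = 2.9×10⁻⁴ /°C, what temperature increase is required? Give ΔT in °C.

0.064 °C

ΔT = Δh/(αH) = 0.035 / (2.9×10⁻⁴ × 1900) ≈ 0.06352 °C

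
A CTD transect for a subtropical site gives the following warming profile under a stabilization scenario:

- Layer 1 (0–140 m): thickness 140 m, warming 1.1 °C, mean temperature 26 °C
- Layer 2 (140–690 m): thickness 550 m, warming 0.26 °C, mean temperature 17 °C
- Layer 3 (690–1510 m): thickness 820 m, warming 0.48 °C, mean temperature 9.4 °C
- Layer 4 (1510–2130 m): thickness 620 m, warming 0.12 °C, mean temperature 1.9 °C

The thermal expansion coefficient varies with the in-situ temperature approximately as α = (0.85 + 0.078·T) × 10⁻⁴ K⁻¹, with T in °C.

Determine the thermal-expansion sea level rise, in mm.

Layer 1: α = (0.85 + 0.078×26)×10⁻⁴ = 2.878×10⁻⁴ K⁻¹
Layer 2: α = (0.85 + 0.078×17)×10⁻⁴ = 2.176×10⁻⁴ K⁻¹
Layer 3: α = (0.85 + 0.078×9.4)×10⁻⁴ = 1.5832×10⁻⁴ K⁻¹
Layer 4: α = (0.85 + 0.078×1.9)×10⁻⁴ = 0.9982×10⁻⁴ K⁻¹
Layer 1: 140 × 1.1 × 2.878×10⁻⁴ = 0.0443212 m
140–690 m: 550 × 0.26 × 2.176×10⁻⁴ = 0.0311168 m
Layer 3: 0.48 × 1.5832×10⁻⁴ × 820 = 0.062314752 m
1510–2130 m: 620 × 0.12 × 0.9982×10⁻⁴ = 0.007426608 m
Δh = 0.0443212 + 0.0311168 + 0.062314752 + 0.007426608 = 0.14517936 m ≈ 145 mm

Δh ≈ 145 mm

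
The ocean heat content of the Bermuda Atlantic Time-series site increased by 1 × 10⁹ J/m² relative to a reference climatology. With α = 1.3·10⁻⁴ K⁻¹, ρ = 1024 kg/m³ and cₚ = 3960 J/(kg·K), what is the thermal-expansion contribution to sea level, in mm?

Δh = αQ/(ρcₚ) = 1.3×10⁻⁴ × 1×10⁹ / (1024 × 3960) ≈ 0.032059 m

about 32 mm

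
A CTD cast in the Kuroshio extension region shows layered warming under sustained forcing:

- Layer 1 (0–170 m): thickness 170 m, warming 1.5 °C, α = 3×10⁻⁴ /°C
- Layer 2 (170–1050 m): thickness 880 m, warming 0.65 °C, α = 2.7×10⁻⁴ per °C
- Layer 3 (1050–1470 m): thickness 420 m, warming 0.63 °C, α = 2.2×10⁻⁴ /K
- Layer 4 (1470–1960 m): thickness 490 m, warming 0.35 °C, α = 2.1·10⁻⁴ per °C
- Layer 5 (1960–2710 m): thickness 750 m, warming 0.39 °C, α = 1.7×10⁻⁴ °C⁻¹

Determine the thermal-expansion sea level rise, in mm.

370 mm

1.5 × 170 × 3×10⁻⁴ = 0.07650 m
880 × 2.7×10⁻⁴ × 0.65 = 0.15444 m
420 × 0.63 × 2.2×10⁻⁴ = 0.058212 m
2.1×10⁻⁴ × 490 × 0.35 = 0.036015 m
0.39 × 750 × 1.7×10⁻⁴ = 0.049725 m
Δh = 0.07650 + 0.15444 + 0.058212 + 0.036015 + 0.049725 = 0.374892 m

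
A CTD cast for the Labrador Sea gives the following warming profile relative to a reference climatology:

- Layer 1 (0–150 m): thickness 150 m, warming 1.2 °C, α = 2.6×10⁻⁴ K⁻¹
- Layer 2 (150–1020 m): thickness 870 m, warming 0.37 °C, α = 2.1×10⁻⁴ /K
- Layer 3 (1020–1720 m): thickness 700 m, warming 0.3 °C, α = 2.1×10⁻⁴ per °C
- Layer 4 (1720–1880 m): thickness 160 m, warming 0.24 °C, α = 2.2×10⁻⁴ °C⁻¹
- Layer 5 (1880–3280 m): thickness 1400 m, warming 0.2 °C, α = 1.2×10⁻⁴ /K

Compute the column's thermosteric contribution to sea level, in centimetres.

1.2 × 150 × 2.6×10⁻⁴ = 0.04680 m
Layer 2: 2.1×10⁻⁴ × 0.37 × 870 = 0.067599 m
Layer 3: 0.3 × 2.1×10⁻⁴ × 700 = 0.04410 m
2.2×10⁻⁴ × 0.24 × 160 = 0.008448 m
1880–3280 m: 1400 × 1.2×10⁻⁴ × 0.2 = 0.03360 m
Δh = 0.04680 + 0.067599 + 0.04410 + 0.008448 + 0.03360 = 0.200547 m

20.1 cm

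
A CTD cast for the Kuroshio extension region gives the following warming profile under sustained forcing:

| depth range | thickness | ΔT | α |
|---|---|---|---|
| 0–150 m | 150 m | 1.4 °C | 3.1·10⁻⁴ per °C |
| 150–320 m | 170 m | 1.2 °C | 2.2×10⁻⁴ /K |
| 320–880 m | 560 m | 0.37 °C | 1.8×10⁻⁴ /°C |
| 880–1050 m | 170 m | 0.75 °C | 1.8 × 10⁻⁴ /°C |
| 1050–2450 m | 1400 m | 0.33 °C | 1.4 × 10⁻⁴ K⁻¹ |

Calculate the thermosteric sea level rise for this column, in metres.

about 0.235 m

Layer 1: 3.1×10⁻⁴ × 1.4 × 150 = 0.06510 m
Layer 2: 1.2 × 170 × 2.2×10⁻⁴ = 0.04488 m
Layer 3: 560 × 1.8×10⁻⁴ × 0.37 = 0.037296 m
880–1050 m: 1.8×10⁻⁴ × 0.75 × 170 = 0.02295 m
1400 × 1.4×10⁻⁴ × 0.33 = 0.06468 m
Δh = 0.06510 + 0.04488 + 0.037296 + 0.02295 + 0.06468 = 0.234906 m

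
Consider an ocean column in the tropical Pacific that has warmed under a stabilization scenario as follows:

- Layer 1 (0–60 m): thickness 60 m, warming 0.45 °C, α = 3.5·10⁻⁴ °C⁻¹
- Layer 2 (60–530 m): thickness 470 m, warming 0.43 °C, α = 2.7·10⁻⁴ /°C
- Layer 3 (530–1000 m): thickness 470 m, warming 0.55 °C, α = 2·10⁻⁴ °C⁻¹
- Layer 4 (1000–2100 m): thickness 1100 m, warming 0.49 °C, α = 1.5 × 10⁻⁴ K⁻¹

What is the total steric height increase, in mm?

Δh = 200 mm

0–60 m: 0.45 × 60 × 3.5×10⁻⁴ = 0.00945 m
60–530 m: 470 × 2.7×10⁻⁴ × 0.43 = 0.054567 m
470 × 2×10⁻⁴ × 0.55 = 0.05170 m
Layer 4: 1.5×10⁻⁴ × 0.49 × 1100 = 0.08085 m
Δh = 0.00945 + 0.054567 + 0.05170 + 0.08085 = 0.196567 m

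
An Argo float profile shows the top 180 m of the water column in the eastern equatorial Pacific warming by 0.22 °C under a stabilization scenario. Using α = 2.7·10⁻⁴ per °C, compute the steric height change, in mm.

Δh = αΔT·H = 2.7×10⁻⁴ × 0.22 × 180 = 0.010692 m

Δh ≈ 10.7 mm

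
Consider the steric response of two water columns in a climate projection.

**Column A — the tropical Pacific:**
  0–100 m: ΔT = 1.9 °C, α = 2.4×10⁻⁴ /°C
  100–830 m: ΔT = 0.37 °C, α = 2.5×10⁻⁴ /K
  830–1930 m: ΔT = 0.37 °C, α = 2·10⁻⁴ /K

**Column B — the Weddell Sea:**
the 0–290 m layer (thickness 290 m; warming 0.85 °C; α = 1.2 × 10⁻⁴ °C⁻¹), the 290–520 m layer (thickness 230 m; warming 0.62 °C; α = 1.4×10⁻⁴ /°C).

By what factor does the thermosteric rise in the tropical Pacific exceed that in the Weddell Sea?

a factor of 3.9

A 0–100 m: 2.4×10⁻⁴ × 100 × 1.9 = 0.04560 m
A 100–830 m: 730 × 0.37 × 2.5×10⁻⁴ = 0.067525 m
A 830–1930 m: 0.37 × 1100 × 2×10⁻⁴ = 0.08140 m
A total: 0.194525 m
B 0–290 m: 290 × 0.85 × 1.2×10⁻⁴ = 0.02958 m
B Layer 2: 230 × 1.4×10⁻⁴ × 0.62 = 0.019964 m
B total: 0.049544 m
Ratio: 0.194525 / 0.049544 ≈ 3.926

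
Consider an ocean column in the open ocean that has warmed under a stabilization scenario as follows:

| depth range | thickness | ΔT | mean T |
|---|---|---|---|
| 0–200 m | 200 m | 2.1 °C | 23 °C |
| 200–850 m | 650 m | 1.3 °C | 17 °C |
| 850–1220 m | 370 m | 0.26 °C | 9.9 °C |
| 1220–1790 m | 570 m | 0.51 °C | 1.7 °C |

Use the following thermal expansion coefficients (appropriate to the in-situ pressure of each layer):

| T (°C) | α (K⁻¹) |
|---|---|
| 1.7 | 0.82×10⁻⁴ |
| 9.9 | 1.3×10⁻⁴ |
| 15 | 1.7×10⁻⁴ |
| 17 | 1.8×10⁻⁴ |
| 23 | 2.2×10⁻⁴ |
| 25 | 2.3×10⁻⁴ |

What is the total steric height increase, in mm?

Δh = 281 mm

Layer 1 at 23 °C → α = 2.2×10⁻⁴ K⁻¹
Layer 2 at 17 °C → α = 1.8×10⁻⁴ K⁻¹
Layer 3 at 9.9 °C → α = 1.3×10⁻⁴ K⁻¹
Layer 4 at 1.7 °C → α = 0.82×10⁻⁴ K⁻¹
Layer 1: 2.1 × 2.2×10⁻⁴ × 200 = 0.09240 m
Layer 2: 1.3 × 650 × 1.8×10⁻⁴ = 0.15210 m
Layer 3: 0.26 × 370 × 1.3×10⁻⁴ = 0.012506 m
570 × 0.82×10⁻⁴ × 0.51 = 0.0238374 m
Δh = 0.09240 + 0.15210 + 0.012506 + 0.0238374 = 0.2808434 m ≈ 281 mm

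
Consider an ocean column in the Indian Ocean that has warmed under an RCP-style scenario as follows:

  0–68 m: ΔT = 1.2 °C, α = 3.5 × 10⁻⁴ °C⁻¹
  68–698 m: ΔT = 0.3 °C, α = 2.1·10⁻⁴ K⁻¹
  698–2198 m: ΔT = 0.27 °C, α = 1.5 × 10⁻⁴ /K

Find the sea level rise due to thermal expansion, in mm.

Δh ≈ 129 mm

68 × 3.5×10⁻⁴ × 1.2 = 0.02856 m
68–698 m: 630 × 2.1×10⁻⁴ × 0.3 = 0.03969 m
Layer 3: 1.5×10⁻⁴ × 0.27 × 1500 = 0.06075 m
Δh = 0.02856 + 0.03969 + 0.06075 = 0.12900 m ≈ 129 mm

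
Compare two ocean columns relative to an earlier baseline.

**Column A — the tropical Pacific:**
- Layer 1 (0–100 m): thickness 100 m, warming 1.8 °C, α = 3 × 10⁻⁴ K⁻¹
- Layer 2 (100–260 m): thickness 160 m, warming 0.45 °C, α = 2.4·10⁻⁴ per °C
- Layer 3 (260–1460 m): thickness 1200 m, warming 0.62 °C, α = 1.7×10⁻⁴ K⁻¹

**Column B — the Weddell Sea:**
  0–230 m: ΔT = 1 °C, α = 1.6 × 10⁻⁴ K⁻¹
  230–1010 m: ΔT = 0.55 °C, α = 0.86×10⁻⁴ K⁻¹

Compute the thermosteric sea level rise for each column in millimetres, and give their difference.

A 0–100 m: 3×10⁻⁴ × 100 × 1.8 = 0.05400 m
A 160 × 2.4×10⁻⁴ × 0.45 = 0.01728 m
A Layer 3: 1200 × 0.62 × 1.7×10⁻⁴ = 0.12648 m
A total: 0.19776 m
B Layer 1: 230 × 1 × 1.6×10⁻⁴ = 0.03680 m
B Layer 2: 780 × 0.86×10⁻⁴ × 0.55 = 0.036894 m
B total: 0.073694 m
Difference: 0.19776 − 0.073694 = 0.124066 m

Δh_A ≈ 198 mm, Δh_B ≈ 73.7 mm; difference ≈ 124 mm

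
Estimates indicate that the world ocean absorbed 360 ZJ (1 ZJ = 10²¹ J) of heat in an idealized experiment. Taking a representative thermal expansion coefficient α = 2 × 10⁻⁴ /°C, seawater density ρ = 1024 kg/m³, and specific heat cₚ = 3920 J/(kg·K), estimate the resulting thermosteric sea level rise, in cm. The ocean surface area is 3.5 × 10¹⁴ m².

Per unit area: Q = 360×10²¹ / (3.5×10¹⁴) ≈ 1.029×10⁹ J/m²
Δh = αQ/(ρcₚ) = 2×10⁻⁴ × 1.029×10⁹ / (1024 × 3920) ≈ 0.05127 m

Δh ≈ 5.1 cm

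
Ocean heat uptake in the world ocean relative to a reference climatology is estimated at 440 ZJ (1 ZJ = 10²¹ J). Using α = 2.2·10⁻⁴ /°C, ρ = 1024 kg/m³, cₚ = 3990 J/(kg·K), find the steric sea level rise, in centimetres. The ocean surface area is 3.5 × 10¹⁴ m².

Per unit area: Q = 440×10²¹ / (3.5×10¹⁴) ≈ 1.257×10⁹ J/m²
Δh = αQ/(ρcₚ) = 2.2×10⁻⁴ × 1.257×10⁹ / (1024 × 3990) ≈ 0.067684 m

about 6.77 cm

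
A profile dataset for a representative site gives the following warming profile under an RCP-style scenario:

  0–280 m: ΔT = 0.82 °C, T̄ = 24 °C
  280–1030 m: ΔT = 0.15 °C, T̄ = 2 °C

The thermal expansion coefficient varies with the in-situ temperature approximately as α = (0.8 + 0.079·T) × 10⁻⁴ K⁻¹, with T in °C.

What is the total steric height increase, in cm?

Δh = 7.27 cm

Layer 1: α = (0.8 + 0.079×24)×10⁻⁴ = 2.696×10⁻⁴ K⁻¹
Layer 2: α = (0.8 + 0.079×2)×10⁻⁴ = 0.958×10⁻⁴ K⁻¹
Layer 1: 280 × 0.82 × 2.696×10⁻⁴ = 0.06190016 m
750 × 0.958×10⁻⁴ × 0.15 = 0.0107775 m
Δh = 0.06190016 + 0.0107775 = 0.07267766 m ≈ 7.27 cm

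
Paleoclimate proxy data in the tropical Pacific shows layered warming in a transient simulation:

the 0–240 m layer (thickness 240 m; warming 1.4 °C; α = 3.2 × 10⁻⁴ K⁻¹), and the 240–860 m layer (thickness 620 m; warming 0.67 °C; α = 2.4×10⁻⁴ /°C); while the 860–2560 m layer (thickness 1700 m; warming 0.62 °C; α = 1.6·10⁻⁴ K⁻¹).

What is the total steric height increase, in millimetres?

Layer 1: 3.2×10⁻⁴ × 240 × 1.4 = 0.10752 m
Layer 2: 0.67 × 2.4×10⁻⁴ × 620 = 0.099696 m
Layer 3: 0.62 × 1700 × 1.6×10⁻⁴ = 0.16864 m
Δh = 0.10752 + 0.099696 + 0.16864 = 0.375856 m

Δh = 376 mm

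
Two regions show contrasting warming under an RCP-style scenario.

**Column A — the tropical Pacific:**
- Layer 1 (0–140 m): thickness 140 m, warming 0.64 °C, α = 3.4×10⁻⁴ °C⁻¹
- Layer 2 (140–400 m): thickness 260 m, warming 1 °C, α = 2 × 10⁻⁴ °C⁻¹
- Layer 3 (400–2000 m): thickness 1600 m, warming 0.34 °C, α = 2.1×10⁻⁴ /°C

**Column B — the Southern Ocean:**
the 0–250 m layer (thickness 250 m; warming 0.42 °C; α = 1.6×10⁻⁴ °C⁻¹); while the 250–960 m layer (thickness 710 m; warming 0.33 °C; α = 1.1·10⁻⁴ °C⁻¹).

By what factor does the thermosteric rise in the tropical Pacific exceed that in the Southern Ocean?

a factor of 4.62

A 3.4×10⁻⁴ × 140 × 0.64 = 0.030464 m
A 140–400 m: 260 × 1 × 2×10⁻⁴ = 0.05200 m
A Layer 3: 1600 × 2.1×10⁻⁴ × 0.34 = 0.11424 m
A total: 0.196704 m
B 0.42 × 250 × 1.6×10⁻⁴ = 0.01680 m
B Layer 2: 710 × 1.1×10⁻⁴ × 0.33 = 0.025773 m
B total: 0.042573 m
Ratio: 0.196704 / 0.042573 ≈ 4.620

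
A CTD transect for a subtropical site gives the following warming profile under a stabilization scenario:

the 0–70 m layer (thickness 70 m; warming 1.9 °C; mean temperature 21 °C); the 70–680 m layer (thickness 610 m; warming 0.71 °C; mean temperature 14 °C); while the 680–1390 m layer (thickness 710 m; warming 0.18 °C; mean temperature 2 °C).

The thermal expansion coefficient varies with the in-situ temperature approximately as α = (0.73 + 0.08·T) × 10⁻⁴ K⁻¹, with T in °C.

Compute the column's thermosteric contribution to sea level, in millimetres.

Δh ≈ 120 mm

Layer 1: α = (0.73 + 0.08×21)×10⁻⁴ = 2.41×10⁻⁴ K⁻¹
Layer 2: α = (0.73 + 0.08×14)×10⁻⁴ = 1.85×10⁻⁴ K⁻¹
Layer 3: α = (0.73 + 0.08×2)×10⁻⁴ = 0.89×10⁻⁴ K⁻¹
0–70 m: 1.9 × 70 × 2.41×10⁻⁴ = 0.032053 m
Layer 2: 610 × 0.71 × 1.85×10⁻⁴ = 0.0801235 m
Layer 3: 0.18 × 0.89×10⁻⁴ × 710 = 0.0113742 m
Δh = 0.032053 + 0.0801235 + 0.0113742 = 0.1235507 m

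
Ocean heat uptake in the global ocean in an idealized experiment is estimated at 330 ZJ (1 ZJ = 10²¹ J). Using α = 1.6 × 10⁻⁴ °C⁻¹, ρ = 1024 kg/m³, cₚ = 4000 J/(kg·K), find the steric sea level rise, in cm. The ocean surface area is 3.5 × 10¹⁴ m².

about 3.68 cm

Per unit area: Q = 330×10²¹ / (3.5×10¹⁴) ≈ 9.429×10⁸ J/m²
Δh = αQ/(ρcₚ) = 1.6×10⁻⁴ × 9.429×10⁸ / (1024 × 4000) ≈ 0.036832 m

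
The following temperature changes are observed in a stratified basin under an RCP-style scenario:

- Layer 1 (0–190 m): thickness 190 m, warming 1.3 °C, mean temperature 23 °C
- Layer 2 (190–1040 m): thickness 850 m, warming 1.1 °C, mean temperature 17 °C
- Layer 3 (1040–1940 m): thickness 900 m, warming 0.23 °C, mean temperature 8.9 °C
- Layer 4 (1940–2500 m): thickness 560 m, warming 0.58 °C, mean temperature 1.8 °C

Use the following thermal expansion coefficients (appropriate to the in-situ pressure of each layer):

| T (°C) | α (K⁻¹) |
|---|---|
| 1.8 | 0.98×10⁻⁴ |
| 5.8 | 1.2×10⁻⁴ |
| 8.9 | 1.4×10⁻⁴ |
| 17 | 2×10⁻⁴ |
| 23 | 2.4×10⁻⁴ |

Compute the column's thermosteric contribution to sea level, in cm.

Δh = 31 cm

Layer 1 at 23 °C → α = 2.4×10⁻⁴ K⁻¹
Layer 2 at 17 °C → α = 2×10⁻⁴ K⁻¹
Layer 3 at 8.9 °C → α = 1.4×10⁻⁴ K⁻¹
Layer 4 at 1.8 °C → α = 0.98×10⁻⁴ K⁻¹
0–190 m: 190 × 1.3 × 2.4×10⁻⁴ = 0.05928 m
850 × 2×10⁻⁴ × 1.1 = 0.18700 m
1.4×10⁻⁴ × 0.23 × 900 = 0.02898 m
560 × 0.98×10⁻⁴ × 0.58 = 0.0318304 m
Δh = 0.05928 + 0.18700 + 0.02898 + 0.0318304 = 0.3070904 m ≈ 31 cm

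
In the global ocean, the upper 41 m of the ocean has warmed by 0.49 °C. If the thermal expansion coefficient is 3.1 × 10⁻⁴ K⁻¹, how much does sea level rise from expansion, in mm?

Δh = αΔT·H = 3.1×10⁻⁴ × 0.49 × 41 = 0.0062279 m

Δh ≈ 6.2 mm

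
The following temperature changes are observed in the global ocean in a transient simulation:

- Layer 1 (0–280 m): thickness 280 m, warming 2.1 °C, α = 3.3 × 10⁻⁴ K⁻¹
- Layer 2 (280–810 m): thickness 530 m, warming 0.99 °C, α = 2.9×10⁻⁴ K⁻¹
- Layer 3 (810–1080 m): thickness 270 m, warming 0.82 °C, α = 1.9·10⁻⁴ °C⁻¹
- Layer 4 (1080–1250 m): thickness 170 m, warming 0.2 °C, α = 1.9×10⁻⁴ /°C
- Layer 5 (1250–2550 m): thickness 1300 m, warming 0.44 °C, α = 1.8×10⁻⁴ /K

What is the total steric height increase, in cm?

49.8 cm

3.3×10⁻⁴ × 280 × 2.1 = 0.19404 m
280–810 m: 0.99 × 530 × 2.9×10⁻⁴ = 0.152163 m
810–1080 m: 0.82 × 270 × 1.9×10⁻⁴ = 0.042066 m
0.2 × 170 × 1.9×10⁻⁴ = 0.00646 m
Layer 5: 1.8×10⁻⁴ × 1300 × 0.44 = 0.10296 m
Δh = 0.19404 + 0.152163 + 0.042066 + 0.00646 + 0.10296 = 0.497689 m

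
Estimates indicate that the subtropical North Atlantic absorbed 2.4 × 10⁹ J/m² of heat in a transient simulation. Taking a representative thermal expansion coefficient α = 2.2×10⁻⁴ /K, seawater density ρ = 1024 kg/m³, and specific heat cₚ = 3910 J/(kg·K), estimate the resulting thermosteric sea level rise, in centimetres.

13.2 cm of thermosteric rise

Δh = αQ/(ρcₚ) = 2.2×10⁻⁴ × 2.4×10⁹ / (1024 × 3910) ≈ 0.13187 m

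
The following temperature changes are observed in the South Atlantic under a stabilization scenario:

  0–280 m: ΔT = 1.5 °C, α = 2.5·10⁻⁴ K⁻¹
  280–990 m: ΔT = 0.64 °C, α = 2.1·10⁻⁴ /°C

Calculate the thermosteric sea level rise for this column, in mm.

200 mm

Layer 1: 280 × 1.5 × 2.5×10⁻⁴ = 0.10500 m
Layer 2: 2.1×10⁻⁴ × 0.64 × 710 = 0.095424 m
Δh = 0.10500 + 0.095424 = 0.200424 m ≈ 200 mm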